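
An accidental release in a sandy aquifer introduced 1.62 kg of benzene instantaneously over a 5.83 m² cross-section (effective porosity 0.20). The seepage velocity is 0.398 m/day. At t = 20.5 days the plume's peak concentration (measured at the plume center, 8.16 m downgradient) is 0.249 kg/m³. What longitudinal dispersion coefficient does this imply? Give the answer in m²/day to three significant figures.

At the plume center C_max = M/(n_e·A·√(4πDt)), so D = M²/(4πt·(n_e·A·C_max)²).
n_e·A·C_max = 0.20 × 5.83 × 0.249 = 0.2903 kg/m.
D = 1.62²/(4π × 20.5 × 0.2903²) = 0.121 m²/day.

0.121 m²/day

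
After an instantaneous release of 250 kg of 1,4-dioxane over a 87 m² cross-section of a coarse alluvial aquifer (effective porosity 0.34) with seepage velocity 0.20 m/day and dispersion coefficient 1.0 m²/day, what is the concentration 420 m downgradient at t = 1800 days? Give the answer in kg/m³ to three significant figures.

0.0341 kg/m³

For an instantaneous plane source, C(x,t) = M/(n_e·A·√(4πDt)) · exp(−(x−vt)²/(4Dt)), with n_e·A the pore (flow) area.
Plume center vt = 0.20 × 1800 = 360 m, so the well at 420 m is 60 m downgradient of the peak.
√(4πDt) = 150.4 m, giving peak height M/(n_e·A·√(4πDt)) = 250/(0.34 × 87 × 150.4) = 0.05619 kg/m³.
(x−vt)²/(4Dt) = (60)²/(4 × 1.0 × 1800) = 0.5000; exp(−0.5000) = 0.6065.
C = 0.05619 × 0.6065 = 0.0341 kg/m³.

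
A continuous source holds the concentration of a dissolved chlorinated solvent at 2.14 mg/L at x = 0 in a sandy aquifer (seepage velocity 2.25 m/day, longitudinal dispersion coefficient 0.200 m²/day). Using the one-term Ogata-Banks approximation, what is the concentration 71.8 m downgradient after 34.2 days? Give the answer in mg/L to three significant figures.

For a continuous step input, C/C₀ ≈ ½·erfc((x−vt)/(2√(Dt))).
vt = 2.25 × 34.2 = 76.95 m and 2√(Dt) = 2√(0.200 × 34.2) = 5.231 m.
Argument (x−vt)/(2√(Dt)) = (71.8 − 76.95)/5.231 = -0.9845; ½·erfc(-0.9845) = 0.9181.
C = 2.14 × 0.9181 = 1.96 mg/L.

1.96 mg/L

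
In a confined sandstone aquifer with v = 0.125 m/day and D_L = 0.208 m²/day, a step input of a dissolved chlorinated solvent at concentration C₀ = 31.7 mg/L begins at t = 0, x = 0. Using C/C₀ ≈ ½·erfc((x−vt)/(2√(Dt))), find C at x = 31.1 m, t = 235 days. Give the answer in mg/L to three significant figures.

13.7 mg/L

For a continuous step input, C/C₀ ≈ ½·erfc((x−vt)/(2√(Dt))).
vt = 0.125 × 235 = 29.375 m and 2√(Dt) = 2√(0.208 × 235) = 13.98 m.
Argument (x−vt)/(2√(Dt)) = (31.1 − 29.375)/13.98 = 0.1234; ½·erfc(0.1234) = 0.4307.
C = 31.7 × 0.4307 = 13.7 mg/L.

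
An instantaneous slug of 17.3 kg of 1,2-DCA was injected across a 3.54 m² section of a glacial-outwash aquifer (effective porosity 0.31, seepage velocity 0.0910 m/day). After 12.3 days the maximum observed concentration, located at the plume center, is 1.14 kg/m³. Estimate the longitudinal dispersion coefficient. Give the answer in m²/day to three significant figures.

1.24 m²/day

At the plume center C_max = M/(n_e·A·√(4πDt)), so D = M²/(4πt·(n_e·A·C_max)²).
n_e·A·C_max = 0.31 × 3.54 × 1.14 = 1.251 kg/m.
D = 17.3²/(4π × 12.3 × 1.251²) = 1.24 m²/day.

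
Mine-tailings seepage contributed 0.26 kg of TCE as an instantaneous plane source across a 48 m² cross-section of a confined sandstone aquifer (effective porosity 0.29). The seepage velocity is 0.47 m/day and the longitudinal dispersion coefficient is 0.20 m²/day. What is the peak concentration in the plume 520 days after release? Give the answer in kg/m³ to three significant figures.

The peak of an instantaneous 1D plume sits at x = vt; there the Gaussian factor is 1 and C_max = M/(n_e·A·√(4πDt)), where n_e·A is the pore area the mass is dissolved in.
√(4πDt) = √(4π × 0.20 × 520) = 36.15 m, so C_max = 0.26/(0.29 × 48 × 36.15) = 0.000517 kg/m³.

0.000517 kg/m³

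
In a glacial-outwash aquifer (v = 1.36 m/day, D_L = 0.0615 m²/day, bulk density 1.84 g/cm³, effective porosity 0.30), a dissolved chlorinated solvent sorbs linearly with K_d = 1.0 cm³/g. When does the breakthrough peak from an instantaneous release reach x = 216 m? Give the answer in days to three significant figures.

1130 days

Retardation factor R = 1 + ρ_b·K_d/n = 1 + 1.84 × 1.0/0.30 = 7.133.
Sorption retards both mechanisms: v_R = v/R = 0.1907 m/day, D_R = D/R = 0.008622 m²/day.
Peak time from v_R²t² + 2D_R t − x² = 0: t = (√(D_R² + v_R²x²) − D_R)/v_R².
√(D_R² + v_R²x²) = √(0.008622² + 0.1907² × 216²) = 41.19; v_R² = 0.03637.
t = (41.19 − 0.008622)/0.03637 = 1130 days.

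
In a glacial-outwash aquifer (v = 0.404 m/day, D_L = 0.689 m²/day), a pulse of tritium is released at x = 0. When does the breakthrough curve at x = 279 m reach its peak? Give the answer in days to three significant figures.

686 days

For the 1D instantaneous-source solution, setting ∂C/∂t = 0 at fixed x gives v²t² + 2Dt − x² = 0, so t = (√(D² + v²x²) − D)/v².
√(D² + v²x²) = √(0.689² + 0.404² × 279²) = 112.7; v² = 0.163216.
t = (112.7 − 0.689)/0.163216 = 686 days (vs. the pure-advection estimate x/v = 691 d).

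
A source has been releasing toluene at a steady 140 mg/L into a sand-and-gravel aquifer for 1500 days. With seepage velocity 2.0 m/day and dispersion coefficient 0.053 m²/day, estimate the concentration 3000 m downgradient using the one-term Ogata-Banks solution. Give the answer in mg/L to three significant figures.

70.0 mg/L

For a continuous step input, C/C₀ ≈ ½·erfc((x−vt)/(2√(Dt))).
vt = 2.0 × 1500 = 3000 m and 2√(Dt) = 2√(0.053 × 1500) = 17.83 m.
Argument (x−vt)/(2√(Dt)) = (3000 − 3000)/17.83 = 0; ½·erfc(0) = 0.5000.
C = 140 × 0.5000 = 70.0 mg/L.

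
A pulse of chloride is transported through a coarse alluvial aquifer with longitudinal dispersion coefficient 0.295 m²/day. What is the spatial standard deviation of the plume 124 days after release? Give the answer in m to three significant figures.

Dispersive spreading gives a Gaussian with σ² = 2Dt; advection only shifts the center.
σ = √(2 × 0.295 × 124) = 8.55 m.

8.55 m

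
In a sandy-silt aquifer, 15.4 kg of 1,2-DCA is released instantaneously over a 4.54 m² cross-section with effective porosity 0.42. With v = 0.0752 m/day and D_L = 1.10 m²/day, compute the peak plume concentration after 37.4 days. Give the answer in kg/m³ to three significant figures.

0.355 kg/m³

The peak of an instantaneous 1D plume sits at x = vt; there the Gaussian factor is 1 and C_max = M/(n_e·A·√(4πDt)), where n_e·A is the pore area the mass is dissolved in.
√(4πDt) = √(4π × 1.10 × 37.4) = 22.74 m, so C_max = 15.4/(0.42 × 4.54 × 22.74) = 0.355 kg/m³.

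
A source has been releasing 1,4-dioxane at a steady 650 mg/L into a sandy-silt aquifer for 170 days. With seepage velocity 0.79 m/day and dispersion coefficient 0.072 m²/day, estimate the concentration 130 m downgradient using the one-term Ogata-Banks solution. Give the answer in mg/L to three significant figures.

525 mg/L

For a continuous step input, C/C₀ ≈ ½·erfc((x−vt)/(2√(Dt))).
vt = 0.79 × 170 = 134.3 m and 2√(Dt) = 2√(0.072 × 170) = 6.997 m.
Argument (x−vt)/(2√(Dt)) = (130 − 134.3)/6.997 = -0.6145; ½·erfc(-0.6145) = 0.8076.
C = 650 × 0.8076 = 525 mg/L.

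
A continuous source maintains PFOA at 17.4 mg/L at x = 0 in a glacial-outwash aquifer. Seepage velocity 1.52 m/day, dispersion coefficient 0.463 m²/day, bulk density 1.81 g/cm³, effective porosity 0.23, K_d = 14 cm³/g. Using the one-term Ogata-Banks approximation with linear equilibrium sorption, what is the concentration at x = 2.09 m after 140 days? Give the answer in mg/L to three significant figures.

7.57 mg/L

Retardation factor R = 1 + ρ_b·K_d/n = 1 + 1.81 × 14/0.23 = 111.2.
Sorption retards both mechanisms: v_R = v/R = 0.01367 m/day, D_R = D/R = 0.004164 m²/day.
v_R·t = 0.01367 × 140 = 1.9138 m; 2√(D_R t) = 1.527 m; argument = (2.09 − 1.9138)/1.527 = 0.1154.
C = C₀ × ½·erfc(0.1154) = 17.4 × 0.4352 = 7.57 mg/L.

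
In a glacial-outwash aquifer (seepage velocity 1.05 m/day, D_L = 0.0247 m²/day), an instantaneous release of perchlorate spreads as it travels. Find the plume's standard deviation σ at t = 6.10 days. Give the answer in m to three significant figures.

0.549 m

Dispersive spreading gives a Gaussian with σ² = 2Dt; advection only shifts the center.
σ = √(2 × 0.0247 × 6.10) = 0.549 m.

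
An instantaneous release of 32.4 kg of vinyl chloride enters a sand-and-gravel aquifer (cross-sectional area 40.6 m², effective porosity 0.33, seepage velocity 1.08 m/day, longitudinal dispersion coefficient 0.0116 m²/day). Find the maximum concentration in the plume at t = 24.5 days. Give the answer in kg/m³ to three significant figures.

1.28 kg/m³

The peak of an instantaneous 1D plume sits at x = vt; there the Gaussian factor is 1 and C_max = M/(n_e·A·√(4πDt)), where n_e·A is the pore area the mass is dissolved in.
√(4πDt) = √(4π × 0.0116 × 24.5) = 1.890 m, so C_max = 32.4/(0.33 × 40.6 × 1.890) = 1.28 kg/m³.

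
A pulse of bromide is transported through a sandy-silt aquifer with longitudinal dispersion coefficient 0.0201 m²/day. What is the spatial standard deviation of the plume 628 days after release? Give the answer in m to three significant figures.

Dispersive spreading gives a Gaussian with σ² = 2Dt; advection only shifts the center.
σ = √(2 × 0.0201 × 628) = 5.02 m.

5.02 m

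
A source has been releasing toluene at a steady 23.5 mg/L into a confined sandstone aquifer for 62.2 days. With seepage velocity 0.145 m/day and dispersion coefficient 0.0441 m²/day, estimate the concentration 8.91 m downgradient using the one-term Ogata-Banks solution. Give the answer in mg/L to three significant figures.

12.2 mg/L

For a continuous step input, C/C₀ ≈ ½·erfc((x−vt)/(2√(Dt))).
vt = 0.145 × 62.2 = 9.019 m and 2√(Dt) = 2√(0.0441 × 62.2) = 3.312 m.
Argument (x−vt)/(2√(Dt)) = (8.91 − 9.019)/3.312 = -0.03291; ½·erfc(-0.03291) = 0.5186.
C = 23.5 × 0.5186 = 12.2 mg/L.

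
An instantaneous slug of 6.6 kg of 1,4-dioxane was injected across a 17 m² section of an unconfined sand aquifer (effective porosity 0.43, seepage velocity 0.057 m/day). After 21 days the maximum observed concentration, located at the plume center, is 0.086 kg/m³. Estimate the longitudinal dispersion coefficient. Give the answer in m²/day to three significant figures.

At the plume center C_max = M/(n_e·A·√(4πDt)), so D = M²/(4πt·(n_e·A·C_max)²).
n_e·A·C_max = 0.43 × 17 × 0.086 = 0.6287 kg/m.
D = 6.6²/(4π × 21 × 0.6287²) = 0.418 m²/day.

0.418 m²/day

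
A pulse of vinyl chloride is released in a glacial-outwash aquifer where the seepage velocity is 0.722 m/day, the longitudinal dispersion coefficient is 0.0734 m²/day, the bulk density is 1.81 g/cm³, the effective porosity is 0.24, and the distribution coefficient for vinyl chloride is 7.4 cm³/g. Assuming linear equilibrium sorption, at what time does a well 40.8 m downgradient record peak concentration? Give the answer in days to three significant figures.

3200 days

Retardation factor R = 1 + ρ_b·K_d/n = 1 + 1.81 × 7.4/0.24 = 56.81.
Sorption retards both mechanisms: v_R = v/R = 0.01271 m/day, D_R = D/R = 0.001292 m²/day.
Peak time from v_R²t² + 2D_R t − x² = 0: t = (√(D_R² + v_R²x²) − D_R)/v_R².
√(D_R² + v_R²x²) = √(0.001292² + 0.01271² × 40.8²) = 0.5186; v_R² = 0.0001615.
t = (0.5186 − 0.001292)/0.0001615 = 3200 days.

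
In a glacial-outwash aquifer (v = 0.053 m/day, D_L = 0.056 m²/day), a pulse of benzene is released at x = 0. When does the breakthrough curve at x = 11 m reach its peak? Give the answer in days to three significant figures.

189 days

For the 1D instantaneous-source solution, setting ∂C/∂t = 0 at fixed x gives v²t² + 2Dt − x² = 0, so t = (√(D² + v²x²) − D)/v².
√(D² + v²x²) = √(0.056² + 0.053² × 11²) = 0.5857; v² = 0.002809.
t = (0.5857 − 0.056)/0.002809 = 189 days (vs. the pure-advection estimate x/v = 208 d).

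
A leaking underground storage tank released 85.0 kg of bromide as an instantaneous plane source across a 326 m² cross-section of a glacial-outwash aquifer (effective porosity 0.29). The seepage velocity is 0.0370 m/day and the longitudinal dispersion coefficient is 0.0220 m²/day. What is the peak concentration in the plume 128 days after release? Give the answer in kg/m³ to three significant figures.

0.151 kg/m³

The peak of an instantaneous 1D plume sits at x = vt; there the Gaussian factor is 1 and C_max = M/(n_e·A·√(4πDt)), where n_e·A is the pore area the mass is dissolved in.
√(4πDt) = √(4π × 0.0220 × 128) = 5.949 m, so C_max = 85.0/(0.29 × 326 × 5.949) = 0.151 kg/m³.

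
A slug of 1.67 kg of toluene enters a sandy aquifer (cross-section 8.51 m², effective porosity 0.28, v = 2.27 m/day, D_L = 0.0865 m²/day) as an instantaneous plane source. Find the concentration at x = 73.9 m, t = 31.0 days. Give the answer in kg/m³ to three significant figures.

0.0378 kg/m³

For an instantaneous plane source, C(x,t) = M/(n_e·A·√(4πDt)) · exp(−(x−vt)²/(4Dt)), with n_e·A the pore (flow) area.
Plume center vt = 2.27 × 31.0 = 70.37 m, so the well at 73.9 m is 3.53 m downgradient of the peak.
√(4πDt) = 5.805 m, giving peak height M/(n_e·A·√(4πDt)) = 1.67/(0.28 × 8.51 × 5.805) = 0.1207 kg/m³.
(x−vt)²/(4Dt) = (3.53)²/(4 × 0.0865 × 31.0) = 1.162; exp(−1.162) = 0.3129.
C = 0.1207 × 0.3129 = 0.0378 kg/m³.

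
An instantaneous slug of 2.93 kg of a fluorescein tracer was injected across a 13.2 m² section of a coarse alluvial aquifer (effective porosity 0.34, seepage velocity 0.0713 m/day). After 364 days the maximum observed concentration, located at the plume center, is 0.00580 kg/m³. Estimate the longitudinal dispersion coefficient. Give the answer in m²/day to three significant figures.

At the plume center C_max = M/(n_e·A·√(4πDt)), so D = M²/(4πt·(n_e·A·C_max)²).
n_e·A·C_max = 0.34 × 13.2 × 0.00580 = 0.02603 kg/m.
D = 2.93²/(4π × 364 × 0.02603²) = 2.77 m²/day.

2.77 m²/day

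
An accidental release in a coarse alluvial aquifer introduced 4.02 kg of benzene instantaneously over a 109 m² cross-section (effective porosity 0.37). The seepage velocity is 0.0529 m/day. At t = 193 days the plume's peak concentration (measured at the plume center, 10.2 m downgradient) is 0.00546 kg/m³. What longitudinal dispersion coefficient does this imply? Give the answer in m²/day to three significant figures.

At the plume center C_max = M/(n_e·A·√(4πDt)), so D = M²/(4πt·(n_e·A·C_max)²).
n_e·A·C_max = 0.37 × 109 × 0.00546 = 0.2202 kg/m.
D = 4.02²/(4π × 193 × 0.2202²) = 0.137 m²/day.

0.137 m²/day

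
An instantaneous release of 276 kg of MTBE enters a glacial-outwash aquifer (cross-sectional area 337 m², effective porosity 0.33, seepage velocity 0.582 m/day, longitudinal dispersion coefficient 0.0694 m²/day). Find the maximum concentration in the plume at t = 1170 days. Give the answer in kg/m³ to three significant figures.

The peak of an instantaneous 1D plume sits at x = vt; there the Gaussian factor is 1 and C_max = M/(n_e·A·√(4πDt)), where n_e·A is the pore area the mass is dissolved in.
√(4πDt) = √(4π × 0.0694 × 1170) = 31.94 m, so C_max = 276/(0.33 × 337 × 31.94) = 0.0777 kg/m³.

0.0777 kg/m³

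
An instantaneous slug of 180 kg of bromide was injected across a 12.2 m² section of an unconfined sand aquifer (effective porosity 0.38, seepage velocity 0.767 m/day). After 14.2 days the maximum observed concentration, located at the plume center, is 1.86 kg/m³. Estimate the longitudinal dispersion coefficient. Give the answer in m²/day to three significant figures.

At the plume center C_max = M/(n_e·A·√(4πDt)), so D = M²/(4πt·(n_e·A·C_max)²).
n_e·A·C_max = 0.38 × 12.2 × 1.86 = 8.623 kg/m.
D = 180²/(4π × 14.2 × 8.623²) = 2.44 m²/day.

2.44 m²/day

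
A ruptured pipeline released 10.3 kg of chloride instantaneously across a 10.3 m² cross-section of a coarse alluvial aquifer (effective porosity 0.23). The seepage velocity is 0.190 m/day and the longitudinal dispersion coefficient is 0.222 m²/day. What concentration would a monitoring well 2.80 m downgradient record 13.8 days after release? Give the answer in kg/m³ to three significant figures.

0.699 kg/m³

For an instantaneous plane source, C(x,t) = M/(n_e·A·√(4πDt)) · exp(−(x−vt)²/(4Dt)), with n_e·A the pore (flow) area.
Plume center vt = 0.190 × 13.8 = 2.622 m, so the well at 2.80 m is 0.178 m downgradient of the peak.
√(4πDt) = 6.205 m, giving peak height M/(n_e·A·√(4πDt)) = 10.3/(0.23 × 10.3 × 6.205) = 0.7007 kg/m³.
(x−vt)²/(4Dt) = (0.178)²/(4 × 0.222 × 13.8) = 0.002586; exp(−0.002586) = 0.9974.
C = 0.7007 × 0.9974 = 0.699 kg/m³.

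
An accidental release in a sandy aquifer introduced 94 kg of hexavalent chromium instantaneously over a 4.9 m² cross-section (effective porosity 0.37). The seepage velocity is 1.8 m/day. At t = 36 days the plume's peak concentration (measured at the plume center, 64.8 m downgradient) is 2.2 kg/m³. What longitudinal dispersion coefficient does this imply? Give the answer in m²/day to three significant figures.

1.23 m²/day

At the plume center C_max = M/(n_e·A·√(4πDt)), so D = M²/(4πt·(n_e·A·C_max)²).
n_e·A·C_max = 0.37 × 4.9 × 2.2 = 3.989 kg/m.
D = 94²/(4π × 36 × 3.989²) = 1.23 m²/day.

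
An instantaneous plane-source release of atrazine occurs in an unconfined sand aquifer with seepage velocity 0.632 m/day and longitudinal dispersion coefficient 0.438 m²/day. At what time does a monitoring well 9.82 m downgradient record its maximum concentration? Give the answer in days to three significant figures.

For the 1D instantaneous-source solution, setting ∂C/∂t = 0 at fixed x gives v²t² + 2Dt − x² = 0, so t = (√(D² + v²x²) − D)/v².
√(D² + v²x²) = √(0.438² + 0.632² × 9.82²) = 6.222; v² = 0.399424.
t = (6.222 − 0.438)/0.399424 = 14.5 days (vs. the pure-advection estimate x/v = 15.5 d).

14.5 days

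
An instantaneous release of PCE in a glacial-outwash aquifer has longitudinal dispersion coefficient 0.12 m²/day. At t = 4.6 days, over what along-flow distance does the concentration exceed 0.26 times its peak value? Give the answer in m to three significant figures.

The plume is Gaussian with σ = √(2Dt) = √(2 × 0.12 × 4.6) = 1.051 m.
C/C_peak = exp(−Δx²/(2σ²)) = 0.26 ⇒ Δx = σ·√(−2 ln 0.26) = 1.051 × 1.641 = 1.725 m.
Width = 2Δx = 3.45 m.

3.45 m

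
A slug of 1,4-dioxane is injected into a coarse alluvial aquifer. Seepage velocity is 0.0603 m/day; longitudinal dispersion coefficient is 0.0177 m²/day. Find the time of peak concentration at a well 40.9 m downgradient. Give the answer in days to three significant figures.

673 days

For the 1D instantaneous-source solution, setting ∂C/∂t = 0 at fixed x gives v²t² + 2Dt − x² = 0, so t = (√(D² + v²x²) − D)/v².
√(D² + v²x²) = √(0.0177² + 0.0603² × 40.9²) = 2.466; v² = 0.00363609.
t = (2.466 − 0.0177)/0.00363609 = 673 days (vs. the pure-advection estimate x/v = 678 d).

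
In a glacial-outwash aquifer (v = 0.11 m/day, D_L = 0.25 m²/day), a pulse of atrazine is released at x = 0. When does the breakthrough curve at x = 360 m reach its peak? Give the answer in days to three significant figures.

For the 1D instantaneous-source solution, setting ∂C/∂t = 0 at fixed x gives v²t² + 2Dt − x² = 0, so t = (√(D² + v²x²) − D)/v².
√(D² + v²x²) = √(0.25² + 0.11² × 360²) = 39.60; v² = 0.0121.
t = (39.60 − 0.25)/0.0121 = 3250 days (vs. the pure-advection estimate x/v = 3270 d).

3250 days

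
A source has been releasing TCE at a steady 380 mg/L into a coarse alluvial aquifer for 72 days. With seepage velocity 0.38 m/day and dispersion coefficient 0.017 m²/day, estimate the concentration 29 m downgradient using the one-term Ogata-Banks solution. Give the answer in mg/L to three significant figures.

56.0 mg/L

For a continuous step input, C/C₀ ≈ ½·erfc((x−vt)/(2√(Dt))).
vt = 0.38 × 72 = 27.36 m and 2√(Dt) = 2√(0.017 × 72) = 2.213 m.
Argument (x−vt)/(2√(Dt)) = (29 − 27.36)/2.213 = 0.7411; ½·erfc(0.7411) = 0.1473.
C = 380 × 0.1473 = 56.0 mg/L.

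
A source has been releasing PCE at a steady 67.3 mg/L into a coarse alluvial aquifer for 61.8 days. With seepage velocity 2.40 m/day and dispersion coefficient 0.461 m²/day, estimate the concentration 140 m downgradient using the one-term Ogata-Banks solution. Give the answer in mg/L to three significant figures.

For a continuous step input, C/C₀ ≈ ½·erfc((x−vt)/(2√(Dt))).
vt = 2.40 × 61.8 = 148.32 m and 2√(Dt) = 2√(0.461 × 61.8) = 10.68 m.
Argument (x−vt)/(2√(Dt)) = (140 − 148.32)/10.68 = -0.7790; ½·erfc(-0.7790) = 0.8647.
C = 67.3 × 0.8647 = 58.2 mg/L.

58.2 mg/L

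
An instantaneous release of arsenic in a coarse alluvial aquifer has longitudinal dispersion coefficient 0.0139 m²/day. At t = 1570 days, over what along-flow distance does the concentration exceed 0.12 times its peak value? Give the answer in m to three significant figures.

The plume is Gaussian with σ = √(2Dt) = √(2 × 0.0139 × 1570) = 6.607 m.
C/C_peak = exp(−Δx²/(2σ²)) = 0.12 ⇒ Δx = σ·√(−2 ln 0.12) = 6.607 × 2.059 = 13.60 m.
Width = 2Δx = 27.2 m.

27.2 m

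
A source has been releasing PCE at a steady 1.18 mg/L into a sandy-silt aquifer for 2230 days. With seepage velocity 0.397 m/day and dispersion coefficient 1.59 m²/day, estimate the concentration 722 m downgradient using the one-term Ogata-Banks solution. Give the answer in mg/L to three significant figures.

For a continuous step input, C/C₀ ≈ ½·erfc((x−vt)/(2√(Dt))).
vt = 0.397 × 2230 = 885.31 m and 2√(Dt) = 2√(1.59 × 2230) = 119.1 m.
Argument (x−vt)/(2√(Dt)) = (722 − 885.31)/119.1 = -1.371; ½·erfc(-1.371) = 0.9737.
C = 1.18 × 0.9737 = 1.15 mg/L.

1.15 mg/L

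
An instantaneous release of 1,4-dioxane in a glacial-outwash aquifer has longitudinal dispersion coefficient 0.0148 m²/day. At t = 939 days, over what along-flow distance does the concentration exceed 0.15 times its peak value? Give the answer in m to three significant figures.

The plume is Gaussian with σ = √(2Dt) = √(2 × 0.0148 × 939) = 5.272 m.
C/C_peak = exp(−Δx²/(2σ²)) = 0.15 ⇒ Δx = σ·√(−2 ln 0.15) = 5.272 × 1.948 = 10.27 m.
Width = 2Δx = 20.5 m.

20.5 m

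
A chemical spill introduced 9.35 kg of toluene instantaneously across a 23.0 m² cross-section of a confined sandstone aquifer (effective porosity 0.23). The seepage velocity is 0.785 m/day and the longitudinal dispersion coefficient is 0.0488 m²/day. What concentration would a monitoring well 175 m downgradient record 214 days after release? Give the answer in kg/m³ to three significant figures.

0.0476 kg/m³

For an instantaneous plane source, C(x,t) = M/(n_e·A·√(4πDt)) · exp(−(x−vt)²/(4Dt)), with n_e·A the pore (flow) area.
Plume center vt = 0.785 × 214 = 167.99 m, so the well at 175 m is 7.01 m downgradient of the peak.
√(4πDt) = 11.46 m, giving peak height M/(n_e·A·√(4πDt)) = 9.35/(0.23 × 23.0 × 11.46) = 0.1542 kg/m³.
(x−vt)²/(4Dt) = (7.01)²/(4 × 0.0488 × 214) = 1.176; exp(−1.176) = 0.3085.
C = 0.1542 × 0.3085 = 0.0476 kg/m³.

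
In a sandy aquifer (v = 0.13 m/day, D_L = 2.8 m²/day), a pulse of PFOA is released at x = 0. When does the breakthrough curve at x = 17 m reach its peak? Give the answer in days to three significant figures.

For the 1D instantaneous-source solution, setting ∂C/∂t = 0 at fixed x gives v²t² + 2Dt − x² = 0, so t = (√(D² + v²x²) − D)/v².
√(D² + v²x²) = √(2.8² + 0.13² × 17²) = 3.567; v² = 0.0169.
t = (3.567 − 2.8)/0.0169 = 45.4 days (vs. the pure-advection estimate x/v = 131 d).

45.4 days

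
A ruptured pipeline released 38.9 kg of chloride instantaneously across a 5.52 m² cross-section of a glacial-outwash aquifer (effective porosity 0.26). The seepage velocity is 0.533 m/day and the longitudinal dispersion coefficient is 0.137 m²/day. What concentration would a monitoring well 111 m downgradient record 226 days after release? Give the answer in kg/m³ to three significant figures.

0.667 kg/m³

For an instantaneous plane source, C(x,t) = M/(n_e·A·√(4πDt)) · exp(−(x−vt)²/(4Dt)), with n_e·A the pore (flow) area.
Plume center vt = 0.533 × 226 = 120.458 m, so the well at 111 m is 9.458 m upgradient of the peak.
√(4πDt) = 19.73 m, giving peak height M/(n_e·A·√(4πDt)) = 38.9/(0.26 × 5.52 × 19.73) = 1.374 kg/m³.
(x−vt)²/(4Dt) = (-9.458)²/(4 × 0.137 × 226) = 0.7223; exp(−0.7223) = 0.4856.
C = 1.374 × 0.4856 = 0.667 kg/m³.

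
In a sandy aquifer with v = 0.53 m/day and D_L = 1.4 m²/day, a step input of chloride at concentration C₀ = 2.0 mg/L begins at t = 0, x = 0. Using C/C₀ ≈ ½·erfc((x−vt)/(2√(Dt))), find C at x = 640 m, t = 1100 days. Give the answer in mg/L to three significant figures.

For a continuous step input, C/C₀ ≈ ½·erfc((x−vt)/(2√(Dt))).
vt = 0.53 × 1100 = 583 m and 2√(Dt) = 2√(1.4 × 1100) = 78.49 m.
Argument (x−vt)/(2√(Dt)) = (640 − 583)/78.49 = 0.7262; ½·erfc(0.7262) = 0.1522.
C = 2.0 × 0.1522 = 0.304 mg/L.

0.304 mg/L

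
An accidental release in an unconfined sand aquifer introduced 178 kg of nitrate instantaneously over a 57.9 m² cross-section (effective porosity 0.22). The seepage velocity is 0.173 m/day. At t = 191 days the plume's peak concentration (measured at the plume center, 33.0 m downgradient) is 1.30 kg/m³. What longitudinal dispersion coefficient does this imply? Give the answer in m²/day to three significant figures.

At the plume center C_max = M/(n_e·A·√(4πDt)), so D = M²/(4πt·(n_e·A·C_max)²).
n_e·A·C_max = 0.22 × 57.9 × 1.30 = 16.56 kg/m.
D = 178²/(4π × 191 × 16.56²) = 0.0481 m²/day.

0.0481 m²/day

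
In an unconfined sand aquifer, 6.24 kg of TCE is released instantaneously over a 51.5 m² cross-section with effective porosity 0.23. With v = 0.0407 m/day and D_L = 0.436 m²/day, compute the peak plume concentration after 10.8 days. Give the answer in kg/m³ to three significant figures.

The peak of an instantaneous 1D plume sits at x = vt; there the Gaussian factor is 1 and C_max = M/(n_e·A·√(4πDt)), where n_e·A is the pore area the mass is dissolved in.
√(4πDt) = √(4π × 0.436 × 10.8) = 7.692 m, so C_max = 6.24/(0.23 × 51.5 × 7.692) = 0.0685 kg/m³.

0.0685 kg/m³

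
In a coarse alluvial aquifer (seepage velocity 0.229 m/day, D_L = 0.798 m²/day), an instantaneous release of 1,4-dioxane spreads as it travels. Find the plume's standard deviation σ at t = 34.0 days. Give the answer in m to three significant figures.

7.37 m

Dispersive spreading gives a Gaussian with σ² = 2Dt; advection only shifts the center.
σ = √(2 × 0.798 × 34.0) = 7.37 m.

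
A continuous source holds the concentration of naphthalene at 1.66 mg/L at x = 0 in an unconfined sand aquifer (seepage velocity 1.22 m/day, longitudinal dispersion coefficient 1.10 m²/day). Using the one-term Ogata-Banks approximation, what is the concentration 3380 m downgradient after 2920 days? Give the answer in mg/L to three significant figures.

For a continuous step input, C/C₀ ≈ ½·erfc((x−vt)/(2√(Dt))).
vt = 1.22 × 2920 = 3562.4 m and 2√(Dt) = 2√(1.10 × 2920) = 113.3 m.
Argument (x−vt)/(2√(Dt)) = (3380 − 3562.4)/113.3 = -1.610; ½·erfc(-1.610) = 0.9886.
C = 1.66 × 0.9886 = 1.64 mg/L.

1.64 mg/L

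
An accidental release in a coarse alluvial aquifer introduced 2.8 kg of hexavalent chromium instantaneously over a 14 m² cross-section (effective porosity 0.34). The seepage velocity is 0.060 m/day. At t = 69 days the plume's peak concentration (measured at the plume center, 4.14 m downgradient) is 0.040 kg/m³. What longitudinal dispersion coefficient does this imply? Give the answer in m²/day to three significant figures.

At the plume center C_max = M/(n_e·A·√(4πDt)), so D = M²/(4πt·(n_e·A·C_max)²).
n_e·A·C_max = 0.34 × 14 × 0.040 = 0.1904 kg/m.
D = 2.8²/(4π × 69 × 0.1904²) = 0.249 m²/day.

0.249 m²/day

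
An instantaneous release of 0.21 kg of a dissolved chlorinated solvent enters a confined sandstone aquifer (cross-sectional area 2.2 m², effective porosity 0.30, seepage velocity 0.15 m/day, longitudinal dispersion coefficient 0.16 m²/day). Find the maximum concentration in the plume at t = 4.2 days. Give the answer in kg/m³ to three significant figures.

The peak of an instantaneous 1D plume sits at x = vt; there the Gaussian factor is 1 and C_max = M/(n_e·A·√(4πDt)), where n_e·A is the pore area the mass is dissolved in.
√(4πDt) = √(4π × 0.16 × 4.2) = 2.906 m, so C_max = 0.21/(0.30 × 2.2 × 2.906) = 0.109 kg/m³.

0.109 kg/m³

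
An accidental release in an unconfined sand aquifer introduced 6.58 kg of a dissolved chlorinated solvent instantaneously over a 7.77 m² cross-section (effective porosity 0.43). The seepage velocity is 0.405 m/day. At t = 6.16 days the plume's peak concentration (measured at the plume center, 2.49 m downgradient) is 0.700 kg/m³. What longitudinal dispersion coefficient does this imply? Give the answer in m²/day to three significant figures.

0.102 m²/day

At the plume center C_max = M/(n_e·A·√(4πDt)), so D = M²/(4πt·(n_e·A·C_max)²).
n_e·A·C_max = 0.43 × 7.77 × 0.700 = 2.339 kg/m.
D = 6.58²/(4π × 6.16 × 2.339²) = 0.102 m²/day.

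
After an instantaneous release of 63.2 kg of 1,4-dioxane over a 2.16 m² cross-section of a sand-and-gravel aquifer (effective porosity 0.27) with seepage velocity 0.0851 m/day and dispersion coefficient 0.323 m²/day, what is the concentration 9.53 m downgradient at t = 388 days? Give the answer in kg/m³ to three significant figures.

For an instantaneous plane source, C(x,t) = M/(n_e·A·√(4πDt)) · exp(−(x−vt)²/(4Dt)), with n_e·A the pore (flow) area.
Plume center vt = 0.0851 × 388 = 33.0188 m, so the well at 9.53 m is 23.4888 m upgradient of the peak.
√(4πDt) = 39.68 m, giving peak height M/(n_e·A·√(4πDt)) = 63.2/(0.27 × 2.16 × 39.68) = 2.731 kg/m³.
(x−vt)²/(4Dt) = (-23.4888)²/(4 × 0.323 × 388) = 1.101; exp(−1.101) = 0.3325.
C = 2.731 × 0.3325 = 0.908 kg/m³.

0.908 kg/m³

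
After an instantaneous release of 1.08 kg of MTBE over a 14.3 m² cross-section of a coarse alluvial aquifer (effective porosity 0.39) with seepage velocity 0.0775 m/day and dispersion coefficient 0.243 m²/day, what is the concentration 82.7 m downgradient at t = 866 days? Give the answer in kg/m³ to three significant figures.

For an instantaneous plane source, C(x,t) = M/(n_e·A·√(4πDt)) · exp(−(x−vt)²/(4Dt)), with n_e·A the pore (flow) area.
Plume center vt = 0.0775 × 866 = 67.115 m, so the well at 82.7 m is 15.585 m downgradient of the peak.
√(4πDt) = 51.42 m, giving peak height M/(n_e·A·√(4πDt)) = 1.08/(0.39 × 14.3 × 51.42) = 0.003766 kg/m³.
(x−vt)²/(4Dt) = (15.585)²/(4 × 0.243 × 866) = 0.2886; exp(−0.2886) = 0.7493.
C = 0.003766 × 0.7493 = 0.00282 kg/m³.

0.00282 kg/m³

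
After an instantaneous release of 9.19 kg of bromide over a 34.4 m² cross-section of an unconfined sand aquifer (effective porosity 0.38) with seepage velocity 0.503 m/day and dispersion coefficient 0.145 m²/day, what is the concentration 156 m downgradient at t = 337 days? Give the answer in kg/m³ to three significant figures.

0.0111 kg/m³

For an instantaneous plane source, C(x,t) = M/(n_e·A·√(4πDt)) · exp(−(x−vt)²/(4Dt)), with n_e·A the pore (flow) area.
Plume center vt = 0.503 × 337 = 169.511 m, so the well at 156 m is 13.511 m upgradient of the peak.
√(4πDt) = 24.78 m, giving peak height M/(n_e·A·√(4πDt)) = 9.19/(0.38 × 34.4 × 24.78) = 0.02837 kg/m³.
(x−vt)²/(4Dt) = (-13.511)²/(4 × 0.145 × 337) = 0.9339; exp(−0.9339) = 0.3930.
C = 0.02837 × 0.3930 = 0.0111 kg/m³.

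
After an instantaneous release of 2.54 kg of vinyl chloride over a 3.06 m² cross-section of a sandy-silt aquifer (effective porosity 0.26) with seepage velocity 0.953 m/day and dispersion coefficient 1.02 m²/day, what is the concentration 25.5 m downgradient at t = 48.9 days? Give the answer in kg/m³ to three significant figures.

For an instantaneous plane source, C(x,t) = M/(n_e·A·√(4πDt)) · exp(−(x−vt)²/(4Dt)), with n_e·A the pore (flow) area.
Plume center vt = 0.953 × 48.9 = 46.6017 m, so the well at 25.5 m is 21.1017 m upgradient of the peak.
√(4πDt) = 25.04 m, giving peak height M/(n_e·A·√(4πDt)) = 2.54/(0.26 × 3.06 × 25.04) = 0.1275 kg/m³.
(x−vt)²/(4Dt) = (-21.1017)²/(4 × 1.02 × 48.9) = 2.232; exp(−2.232) = 0.1073.
C = 0.1275 × 0.1073 = 0.0137 kg/m³.

0.0137 kg/m³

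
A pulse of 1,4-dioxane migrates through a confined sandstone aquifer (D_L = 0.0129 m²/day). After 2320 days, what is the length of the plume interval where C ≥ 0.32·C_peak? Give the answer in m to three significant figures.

The plume is Gaussian with σ = √(2Dt) = √(2 × 0.0129 × 2320) = 7.737 m.
C/C_peak = exp(−Δx²/(2σ²)) = 0.32 ⇒ Δx = σ·√(−2 ln 0.32) = 7.737 × 1.510 = 11.68 m.
Width = 2Δx = 23.4 m.

23.4 m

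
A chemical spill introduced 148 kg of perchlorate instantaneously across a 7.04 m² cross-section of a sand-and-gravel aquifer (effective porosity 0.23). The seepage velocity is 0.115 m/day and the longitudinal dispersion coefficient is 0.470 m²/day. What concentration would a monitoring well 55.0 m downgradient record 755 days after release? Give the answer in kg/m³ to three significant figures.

For an instantaneous plane source, C(x,t) = M/(n_e·A·√(4πDt)) · exp(−(x−vt)²/(4Dt)), with n_e·A the pore (flow) area.
Plume center vt = 0.115 × 755 = 86.825 m, so the well at 55.0 m is 31.825 m upgradient of the peak.
√(4πDt) = 66.78 m, giving peak height M/(n_e·A·√(4πDt)) = 148/(0.23 × 7.04 × 66.78) = 1.369 kg/m³.
(x−vt)²/(4Dt) = (-31.825)²/(4 × 0.470 × 755) = 0.7136; exp(−0.7136) = 0.4899.
C = 1.369 × 0.4899 = 0.671 kg/m³.

0.671 kg/m³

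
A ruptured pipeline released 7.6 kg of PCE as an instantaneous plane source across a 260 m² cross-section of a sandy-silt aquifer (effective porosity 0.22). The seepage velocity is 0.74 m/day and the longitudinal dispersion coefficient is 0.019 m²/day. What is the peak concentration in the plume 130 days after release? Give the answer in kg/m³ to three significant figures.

0.0238 kg/m³

The peak of an instantaneous 1D plume sits at x = vt; there the Gaussian factor is 1 and C_max = M/(n_e·A·√(4πDt)), where n_e·A is the pore area the mass is dissolved in.
√(4πDt) = √(4π × 0.019 × 130) = 5.571 m, so C_max = 7.6/(0.22 × 260 × 5.571) = 0.0238 kg/m³.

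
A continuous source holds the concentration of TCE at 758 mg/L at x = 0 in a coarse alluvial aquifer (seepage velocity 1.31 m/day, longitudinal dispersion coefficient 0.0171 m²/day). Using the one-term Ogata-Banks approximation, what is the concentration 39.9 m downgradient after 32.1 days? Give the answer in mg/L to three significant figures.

For a continuous step input, C/C₀ ≈ ½·erfc((x−vt)/(2√(Dt))).
vt = 1.31 × 32.1 = 42.051 m and 2√(Dt) = 2√(0.0171 × 32.1) = 1.482 m.
Argument (x−vt)/(2√(Dt)) = (39.9 − 42.051)/1.482 = -1.451; ½·erfc(-1.451) = 0.9799.
C = 758 × 0.9799 = 743 mg/L.

743 mg/L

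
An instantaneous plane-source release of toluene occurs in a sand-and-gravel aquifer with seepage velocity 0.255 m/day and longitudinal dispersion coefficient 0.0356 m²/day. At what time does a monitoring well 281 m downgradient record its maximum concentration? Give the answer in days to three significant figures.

For the 1D instantaneous-source solution, setting ∂C/∂t = 0 at fixed x gives v²t² + 2Dt − x² = 0, so t = (√(D² + v²x²) − D)/v².
√(D² + v²x²) = √(0.0356² + 0.255² × 281²) = 71.66; v² = 0.065025.
t = (71.66 − 0.0356)/0.065025 = 1100 days (vs. the pure-advection estimate x/v = 1100 d).

1100 days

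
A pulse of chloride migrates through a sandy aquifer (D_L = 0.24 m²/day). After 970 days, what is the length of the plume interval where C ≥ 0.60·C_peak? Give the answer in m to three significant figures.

The plume is Gaussian with σ = √(2Dt) = √(2 × 0.24 × 970) = 21.58 m.
C/C_peak = exp(−Δx²/(2σ²)) = 0.60 ⇒ Δx = σ·√(−2 ln 0.60) = 21.58 × 1.011 = 21.82 m.
Width = 2Δx = 43.6 m.

43.6 m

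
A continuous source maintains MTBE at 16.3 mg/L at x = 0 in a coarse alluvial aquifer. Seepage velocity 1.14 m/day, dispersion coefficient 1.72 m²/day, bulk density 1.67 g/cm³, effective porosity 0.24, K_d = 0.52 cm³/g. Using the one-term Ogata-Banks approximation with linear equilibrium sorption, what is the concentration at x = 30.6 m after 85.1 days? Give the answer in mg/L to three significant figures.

Retardation factor R = 1 + ρ_b·K_d/n = 1 + 1.67 × 0.52/0.24 = 4.618.
Sorption retards both mechanisms: v_R = v/R = 0.2469 m/day, D_R = D/R = 0.3725 m²/day.
v_R·t = 0.2469 × 85.1 = 21.01119 m; 2√(D_R t) = 11.26 m; argument = (30.6 − 21.01119)/11.26 = 0.8516.
C = C₀ × ½·erfc(0.8516) = 16.3 × 0.1142 = 1.86 mg/L.

1.86 mg/L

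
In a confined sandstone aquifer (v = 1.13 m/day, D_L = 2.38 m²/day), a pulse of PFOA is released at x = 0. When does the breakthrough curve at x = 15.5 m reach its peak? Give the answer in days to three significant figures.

For the 1D instantaneous-source solution, setting ∂C/∂t = 0 at fixed x gives v²t² + 2Dt − x² = 0, so t = (√(D² + v²x²) − D)/v².
√(D² + v²x²) = √(2.38² + 1.13² × 15.5²) = 17.68; v² = 1.2769.
t = (17.68 − 2.38)/1.2769 = 12.0 days (vs. the pure-advection estimate x/v = 13.7 d).

12.0 days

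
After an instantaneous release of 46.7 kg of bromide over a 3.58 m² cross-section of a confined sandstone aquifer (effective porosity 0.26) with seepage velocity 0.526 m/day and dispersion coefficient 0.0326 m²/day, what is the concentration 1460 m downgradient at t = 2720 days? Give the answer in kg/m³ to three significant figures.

For an instantaneous plane source, C(x,t) = M/(n_e·A·√(4πDt)) · exp(−(x−vt)²/(4Dt)), with n_e·A the pore (flow) area.
Plume center vt = 0.526 × 2720 = 1430.72 m, so the well at 1460 m is 29.28 m downgradient of the peak.
√(4πDt) = 33.38 m, giving peak height M/(n_e·A·√(4πDt)) = 46.7/(0.26 × 3.58 × 33.38) = 1.503 kg/m³.
(x−vt)²/(4Dt) = (29.28)²/(4 × 0.0326 × 2720) = 2.417; exp(−2.417) = 0.08919.
C = 1.503 × 0.08919 = 0.134 kg/m³.

0.134 kg/m³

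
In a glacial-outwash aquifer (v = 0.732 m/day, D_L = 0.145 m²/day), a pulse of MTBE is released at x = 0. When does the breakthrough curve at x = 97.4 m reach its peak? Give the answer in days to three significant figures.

For the 1D instantaneous-source solution, setting ∂C/∂t = 0 at fixed x gives v²t² + 2Dt − x² = 0, so t = (√(D² + v²x²) − D)/v².
√(D² + v²x²) = √(0.145² + 0.732² × 97.4²) = 71.30; v² = 0.535824.
t = (71.30 − 0.145)/0.535824 = 133 days (vs. the pure-advection estimate x/v = 133 d).

133 days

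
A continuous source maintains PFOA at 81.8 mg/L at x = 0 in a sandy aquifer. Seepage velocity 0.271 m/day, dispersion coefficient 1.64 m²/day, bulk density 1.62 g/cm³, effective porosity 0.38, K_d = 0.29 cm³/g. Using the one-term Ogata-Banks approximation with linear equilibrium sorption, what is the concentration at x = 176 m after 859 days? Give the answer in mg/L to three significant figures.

Retardation factor R = 1 + ρ_b·K_d/n = 1 + 1.62 × 0.29/0.38 = 2.236.
Sorption retards both mechanisms: v_R = v/R = 0.1212 m/day, D_R = D/R = 0.7335 m²/day.
v_R·t = 0.1212 × 859 = 104.1108 m; 2√(D_R t) = 50.20 m; argument = (176 − 104.1108)/50.20 = 1.432.
C = C₀ × ½·erfc(1.432) = 81.8 × 0.02143 = 1.75 mg/L.

1.75 mg/L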